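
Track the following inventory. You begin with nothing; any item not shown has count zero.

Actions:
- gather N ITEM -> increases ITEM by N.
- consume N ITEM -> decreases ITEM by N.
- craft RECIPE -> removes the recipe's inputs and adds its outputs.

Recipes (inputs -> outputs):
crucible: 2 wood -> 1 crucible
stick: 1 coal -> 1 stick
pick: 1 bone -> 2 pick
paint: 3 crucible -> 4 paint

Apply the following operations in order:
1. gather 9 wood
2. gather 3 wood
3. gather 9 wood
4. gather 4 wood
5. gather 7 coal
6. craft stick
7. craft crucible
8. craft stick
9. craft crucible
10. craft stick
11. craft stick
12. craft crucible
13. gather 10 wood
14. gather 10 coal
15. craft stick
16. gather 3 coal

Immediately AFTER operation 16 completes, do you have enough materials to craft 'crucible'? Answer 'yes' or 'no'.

Answer: yes

Derivation:
After 1 (gather 9 wood): wood=9
After 2 (gather 3 wood): wood=12
After 3 (gather 9 wood): wood=21
After 4 (gather 4 wood): wood=25
After 5 (gather 7 coal): coal=7 wood=25
After 6 (craft stick): coal=6 stick=1 wood=25
After 7 (craft crucible): coal=6 crucible=1 stick=1 wood=23
After 8 (craft stick): coal=5 crucible=1 stick=2 wood=23
After 9 (craft crucible): coal=5 crucible=2 stick=2 wood=21
After 10 (craft stick): coal=4 crucible=2 stick=3 wood=21
After 11 (craft stick): coal=3 crucible=2 stick=4 wood=21
After 12 (craft crucible): coal=3 crucible=3 stick=4 wood=19
After 13 (gather 10 wood): coal=3 crucible=3 stick=4 wood=29
After 14 (gather 10 coal): coal=13 crucible=3 stick=4 wood=29
After 15 (craft stick): coal=12 crucible=3 stick=5 wood=29
After 16 (gather 3 coal): coal=15 crucible=3 stick=5 wood=29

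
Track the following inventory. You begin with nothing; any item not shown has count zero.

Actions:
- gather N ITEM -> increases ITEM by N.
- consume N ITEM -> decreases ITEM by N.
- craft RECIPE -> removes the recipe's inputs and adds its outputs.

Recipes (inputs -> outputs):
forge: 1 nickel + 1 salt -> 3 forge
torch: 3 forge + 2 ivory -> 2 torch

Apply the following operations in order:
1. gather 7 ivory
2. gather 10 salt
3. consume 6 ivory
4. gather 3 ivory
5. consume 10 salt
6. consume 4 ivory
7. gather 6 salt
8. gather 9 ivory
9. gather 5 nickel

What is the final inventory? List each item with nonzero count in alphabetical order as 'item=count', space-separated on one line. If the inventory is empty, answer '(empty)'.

After 1 (gather 7 ivory): ivory=7
After 2 (gather 10 salt): ivory=7 salt=10
After 3 (consume 6 ivory): ivory=1 salt=10
After 4 (gather 3 ivory): ivory=4 salt=10
After 5 (consume 10 salt): ivory=4
After 6 (consume 4 ivory): (empty)
After 7 (gather 6 salt): salt=6
After 8 (gather 9 ivory): ivory=9 salt=6
After 9 (gather 5 nickel): ivory=9 nickel=5 salt=6

Answer: ivory=9 nickel=5 salt=6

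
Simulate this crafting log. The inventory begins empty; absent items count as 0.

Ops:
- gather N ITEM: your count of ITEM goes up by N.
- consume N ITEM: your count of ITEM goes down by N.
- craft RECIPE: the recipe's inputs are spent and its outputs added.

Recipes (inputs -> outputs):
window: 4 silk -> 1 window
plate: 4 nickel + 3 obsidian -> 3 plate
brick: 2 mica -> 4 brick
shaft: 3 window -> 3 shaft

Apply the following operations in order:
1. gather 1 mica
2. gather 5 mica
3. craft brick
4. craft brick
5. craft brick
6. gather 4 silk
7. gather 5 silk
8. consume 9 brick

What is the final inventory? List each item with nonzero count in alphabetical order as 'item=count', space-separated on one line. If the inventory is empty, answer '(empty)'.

Answer: brick=3 silk=9

Derivation:
After 1 (gather 1 mica): mica=1
After 2 (gather 5 mica): mica=6
After 3 (craft brick): brick=4 mica=4
After 4 (craft brick): brick=8 mica=2
After 5 (craft brick): brick=12
After 6 (gather 4 silk): brick=12 silk=4
After 7 (gather 5 silk): brick=12 silk=9
After 8 (consume 9 brick): brick=3 silk=9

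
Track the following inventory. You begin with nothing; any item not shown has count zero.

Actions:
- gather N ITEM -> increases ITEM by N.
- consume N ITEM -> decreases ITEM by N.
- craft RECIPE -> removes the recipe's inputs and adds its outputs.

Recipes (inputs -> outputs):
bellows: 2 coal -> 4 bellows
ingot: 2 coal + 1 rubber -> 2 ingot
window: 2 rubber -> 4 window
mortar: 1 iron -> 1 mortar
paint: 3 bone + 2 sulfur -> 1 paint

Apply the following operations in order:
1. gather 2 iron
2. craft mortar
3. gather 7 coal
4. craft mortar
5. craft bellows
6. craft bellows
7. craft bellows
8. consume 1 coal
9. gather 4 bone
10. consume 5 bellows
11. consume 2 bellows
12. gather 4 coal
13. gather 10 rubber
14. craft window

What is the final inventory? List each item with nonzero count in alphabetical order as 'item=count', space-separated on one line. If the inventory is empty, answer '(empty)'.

After 1 (gather 2 iron): iron=2
After 2 (craft mortar): iron=1 mortar=1
After 3 (gather 7 coal): coal=7 iron=1 mortar=1
After 4 (craft mortar): coal=7 mortar=2
After 5 (craft bellows): bellows=4 coal=5 mortar=2
After 6 (craft bellows): bellows=8 coal=3 mortar=2
After 7 (craft bellows): bellows=12 coal=1 mortar=2
After 8 (consume 1 coal): bellows=12 mortar=2
After 9 (gather 4 bone): bellows=12 bone=4 mortar=2
After 10 (consume 5 bellows): bellows=7 bone=4 mortar=2
After 11 (consume 2 bellows): bellows=5 bone=4 mortar=2
After 12 (gather 4 coal): bellows=5 bone=4 coal=4 mortar=2
After 13 (gather 10 rubber): bellows=5 bone=4 coal=4 mortar=2 rubber=10
After 14 (craft window): bellows=5 bone=4 coal=4 mortar=2 rubber=8 window=4

Answer: bellows=5 bone=4 coal=4 mortar=2 rubber=8 window=4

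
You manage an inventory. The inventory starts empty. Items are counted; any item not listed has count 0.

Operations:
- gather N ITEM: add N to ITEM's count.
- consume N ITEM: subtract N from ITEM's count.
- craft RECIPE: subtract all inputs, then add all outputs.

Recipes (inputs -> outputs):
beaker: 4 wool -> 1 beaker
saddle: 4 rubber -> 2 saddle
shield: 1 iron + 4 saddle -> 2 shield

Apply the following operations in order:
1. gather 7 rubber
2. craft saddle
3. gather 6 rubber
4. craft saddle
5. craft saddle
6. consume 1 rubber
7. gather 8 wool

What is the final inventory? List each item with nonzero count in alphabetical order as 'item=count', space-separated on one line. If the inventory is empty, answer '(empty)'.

After 1 (gather 7 rubber): rubber=7
After 2 (craft saddle): rubber=3 saddle=2
After 3 (gather 6 rubber): rubber=9 saddle=2
After 4 (craft saddle): rubber=5 saddle=4
After 5 (craft saddle): rubber=1 saddle=6
After 6 (consume 1 rubber): saddle=6
After 7 (gather 8 wool): saddle=6 wool=8

Answer: saddle=6 wool=8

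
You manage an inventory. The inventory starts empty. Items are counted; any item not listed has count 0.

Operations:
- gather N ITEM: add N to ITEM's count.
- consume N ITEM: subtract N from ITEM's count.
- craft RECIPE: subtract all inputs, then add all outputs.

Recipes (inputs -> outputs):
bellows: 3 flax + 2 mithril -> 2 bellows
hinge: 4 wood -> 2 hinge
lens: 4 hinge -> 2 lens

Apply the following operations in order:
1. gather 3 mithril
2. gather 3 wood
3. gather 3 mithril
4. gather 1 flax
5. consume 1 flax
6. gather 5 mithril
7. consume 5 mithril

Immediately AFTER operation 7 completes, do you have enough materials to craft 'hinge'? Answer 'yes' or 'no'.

After 1 (gather 3 mithril): mithril=3
After 2 (gather 3 wood): mithril=3 wood=3
After 3 (gather 3 mithril): mithril=6 wood=3
After 4 (gather 1 flax): flax=1 mithril=6 wood=3
After 5 (consume 1 flax): mithril=6 wood=3
After 6 (gather 5 mithril): mithril=11 wood=3
After 7 (consume 5 mithril): mithril=6 wood=3

Answer: no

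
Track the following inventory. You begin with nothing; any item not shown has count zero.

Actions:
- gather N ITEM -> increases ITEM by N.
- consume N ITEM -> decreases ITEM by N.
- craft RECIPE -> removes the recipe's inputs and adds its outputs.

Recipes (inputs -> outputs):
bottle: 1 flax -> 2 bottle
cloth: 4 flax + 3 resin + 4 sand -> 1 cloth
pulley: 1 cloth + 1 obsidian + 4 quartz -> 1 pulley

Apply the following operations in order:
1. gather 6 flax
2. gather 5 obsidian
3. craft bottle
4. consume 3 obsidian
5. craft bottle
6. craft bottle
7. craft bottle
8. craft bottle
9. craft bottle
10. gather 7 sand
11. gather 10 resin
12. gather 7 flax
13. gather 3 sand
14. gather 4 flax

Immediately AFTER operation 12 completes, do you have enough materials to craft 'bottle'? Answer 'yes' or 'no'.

After 1 (gather 6 flax): flax=6
After 2 (gather 5 obsidian): flax=6 obsidian=5
After 3 (craft bottle): bottle=2 flax=5 obsidian=5
After 4 (consume 3 obsidian): bottle=2 flax=5 obsidian=2
After 5 (craft bottle): bottle=4 flax=4 obsidian=2
After 6 (craft bottle): bottle=6 flax=3 obsidian=2
After 7 (craft bottle): bottle=8 flax=2 obsidian=2
After 8 (craft bottle): bottle=10 flax=1 obsidian=2
After 9 (craft bottle): bottle=12 obsidian=2
After 10 (gather 7 sand): bottle=12 obsidian=2 sand=7
After 11 (gather 10 resin): bottle=12 obsidian=2 resin=10 sand=7
After 12 (gather 7 flax): bottle=12 flax=7 obsidian=2 resin=10 sand=7

Answer: yes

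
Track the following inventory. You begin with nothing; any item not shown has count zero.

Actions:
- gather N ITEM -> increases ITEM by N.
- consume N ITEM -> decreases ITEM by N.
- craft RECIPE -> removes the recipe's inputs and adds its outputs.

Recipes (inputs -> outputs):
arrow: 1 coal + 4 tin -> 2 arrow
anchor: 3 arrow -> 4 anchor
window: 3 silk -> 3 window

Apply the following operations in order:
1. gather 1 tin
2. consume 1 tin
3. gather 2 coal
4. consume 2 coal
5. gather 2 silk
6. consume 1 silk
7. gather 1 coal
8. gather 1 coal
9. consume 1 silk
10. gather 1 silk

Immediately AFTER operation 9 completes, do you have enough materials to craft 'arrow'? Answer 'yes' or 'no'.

Answer: no

Derivation:
After 1 (gather 1 tin): tin=1
After 2 (consume 1 tin): (empty)
After 3 (gather 2 coal): coal=2
After 4 (consume 2 coal): (empty)
After 5 (gather 2 silk): silk=2
After 6 (consume 1 silk): silk=1
After 7 (gather 1 coal): coal=1 silk=1
After 8 (gather 1 coal): coal=2 silk=1
After 9 (consume 1 silk): coal=2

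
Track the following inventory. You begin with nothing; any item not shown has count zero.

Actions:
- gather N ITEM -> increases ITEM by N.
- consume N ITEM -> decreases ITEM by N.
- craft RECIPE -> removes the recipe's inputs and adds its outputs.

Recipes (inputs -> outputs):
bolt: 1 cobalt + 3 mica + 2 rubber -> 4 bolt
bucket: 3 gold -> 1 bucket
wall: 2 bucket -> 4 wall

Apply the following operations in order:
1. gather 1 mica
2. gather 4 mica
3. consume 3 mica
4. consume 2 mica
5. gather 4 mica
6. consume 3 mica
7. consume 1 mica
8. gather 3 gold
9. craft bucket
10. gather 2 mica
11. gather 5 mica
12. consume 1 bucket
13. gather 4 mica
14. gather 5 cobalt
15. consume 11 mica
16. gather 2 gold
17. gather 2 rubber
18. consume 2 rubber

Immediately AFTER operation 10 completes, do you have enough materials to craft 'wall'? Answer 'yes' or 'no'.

After 1 (gather 1 mica): mica=1
After 2 (gather 4 mica): mica=5
After 3 (consume 3 mica): mica=2
After 4 (consume 2 mica): (empty)
After 5 (gather 4 mica): mica=4
After 6 (consume 3 mica): mica=1
After 7 (consume 1 mica): (empty)
After 8 (gather 3 gold): gold=3
After 9 (craft bucket): bucket=1
After 10 (gather 2 mica): bucket=1 mica=2

Answer: no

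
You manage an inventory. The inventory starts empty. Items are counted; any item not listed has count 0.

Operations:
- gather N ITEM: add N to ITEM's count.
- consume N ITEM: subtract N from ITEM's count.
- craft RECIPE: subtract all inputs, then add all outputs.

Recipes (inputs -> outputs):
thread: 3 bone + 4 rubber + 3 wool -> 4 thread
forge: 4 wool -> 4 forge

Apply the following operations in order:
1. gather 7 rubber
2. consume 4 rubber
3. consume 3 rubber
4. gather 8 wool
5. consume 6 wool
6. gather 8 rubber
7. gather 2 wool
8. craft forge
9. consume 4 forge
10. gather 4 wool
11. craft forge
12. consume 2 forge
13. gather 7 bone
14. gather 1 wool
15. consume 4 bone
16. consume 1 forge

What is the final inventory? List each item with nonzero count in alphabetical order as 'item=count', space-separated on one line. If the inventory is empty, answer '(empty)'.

Answer: bone=3 forge=1 rubber=8 wool=1

Derivation:
After 1 (gather 7 rubber): rubber=7
After 2 (consume 4 rubber): rubber=3
After 3 (consume 3 rubber): (empty)
After 4 (gather 8 wool): wool=8
After 5 (consume 6 wool): wool=2
After 6 (gather 8 rubber): rubber=8 wool=2
After 7 (gather 2 wool): rubber=8 wool=4
After 8 (craft forge): forge=4 rubber=8
After 9 (consume 4 forge): rubber=8
After 10 (gather 4 wool): rubber=8 wool=4
After 11 (craft forge): forge=4 rubber=8
After 12 (consume 2 forge): forge=2 rubber=8
After 13 (gather 7 bone): bone=7 forge=2 rubber=8
After 14 (gather 1 wool): bone=7 forge=2 rubber=8 wool=1
After 15 (consume 4 bone): bone=3 forge=2 rubber=8 wool=1
After 16 (consume 1 forge): bone=3 forge=1 rubber=8 wool=1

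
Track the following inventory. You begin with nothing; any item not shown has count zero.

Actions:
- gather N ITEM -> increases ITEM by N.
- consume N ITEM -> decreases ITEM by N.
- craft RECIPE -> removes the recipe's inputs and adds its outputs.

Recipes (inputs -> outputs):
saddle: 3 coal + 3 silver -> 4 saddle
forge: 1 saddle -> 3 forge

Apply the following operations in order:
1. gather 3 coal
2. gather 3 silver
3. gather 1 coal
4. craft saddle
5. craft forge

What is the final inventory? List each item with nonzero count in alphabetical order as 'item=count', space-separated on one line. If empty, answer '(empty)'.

Answer: coal=1 forge=3 saddle=3

Derivation:
After 1 (gather 3 coal): coal=3
After 2 (gather 3 silver): coal=3 silver=3
After 3 (gather 1 coal): coal=4 silver=3
After 4 (craft saddle): coal=1 saddle=4
After 5 (craft forge): coal=1 forge=3 saddle=3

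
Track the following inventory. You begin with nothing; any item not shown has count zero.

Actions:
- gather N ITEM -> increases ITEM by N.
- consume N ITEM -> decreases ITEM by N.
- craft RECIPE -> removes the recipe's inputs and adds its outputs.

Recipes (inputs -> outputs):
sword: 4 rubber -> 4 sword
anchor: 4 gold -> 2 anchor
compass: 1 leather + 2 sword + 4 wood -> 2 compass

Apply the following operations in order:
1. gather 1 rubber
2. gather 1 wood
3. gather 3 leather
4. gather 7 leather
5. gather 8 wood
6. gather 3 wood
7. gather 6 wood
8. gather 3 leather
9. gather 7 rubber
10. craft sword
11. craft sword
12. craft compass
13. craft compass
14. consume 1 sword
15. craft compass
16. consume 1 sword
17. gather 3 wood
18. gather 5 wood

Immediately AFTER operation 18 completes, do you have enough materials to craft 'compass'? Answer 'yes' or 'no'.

After 1 (gather 1 rubber): rubber=1
After 2 (gather 1 wood): rubber=1 wood=1
After 3 (gather 3 leather): leather=3 rubber=1 wood=1
After 4 (gather 7 leather): leather=10 rubber=1 wood=1
After 5 (gather 8 wood): leather=10 rubber=1 wood=9
After 6 (gather 3 wood): leather=10 rubber=1 wood=12
After 7 (gather 6 wood): leather=10 rubber=1 wood=18
After 8 (gather 3 leather): leather=13 rubber=1 wood=18
After 9 (gather 7 rubber): leather=13 rubber=8 wood=18
After 10 (craft sword): leather=13 rubber=4 sword=4 wood=18
After 11 (craft sword): leather=13 sword=8 wood=18
After 12 (craft compass): compass=2 leather=12 sword=6 wood=14
After 13 (craft compass): compass=4 leather=11 sword=4 wood=10
After 14 (consume 1 sword): compass=4 leather=11 sword=3 wood=10
After 15 (craft compass): compass=6 leather=10 sword=1 wood=6
After 16 (consume 1 sword): compass=6 leather=10 wood=6
After 17 (gather 3 wood): compass=6 leather=10 wood=9
After 18 (gather 5 wood): compass=6 leather=10 wood=14

Answer: no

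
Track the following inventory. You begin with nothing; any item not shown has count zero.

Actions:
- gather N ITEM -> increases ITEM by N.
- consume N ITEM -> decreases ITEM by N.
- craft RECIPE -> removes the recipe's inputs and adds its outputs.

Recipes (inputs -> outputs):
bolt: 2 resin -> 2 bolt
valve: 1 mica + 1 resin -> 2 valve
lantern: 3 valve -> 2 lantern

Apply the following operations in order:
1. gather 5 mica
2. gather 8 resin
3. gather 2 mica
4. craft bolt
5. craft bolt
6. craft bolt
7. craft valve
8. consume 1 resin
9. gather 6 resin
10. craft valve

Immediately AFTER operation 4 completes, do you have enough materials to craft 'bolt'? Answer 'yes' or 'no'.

Answer: yes

Derivation:
After 1 (gather 5 mica): mica=5
After 2 (gather 8 resin): mica=5 resin=8
After 3 (gather 2 mica): mica=7 resin=8
After 4 (craft bolt): bolt=2 mica=7 resin=6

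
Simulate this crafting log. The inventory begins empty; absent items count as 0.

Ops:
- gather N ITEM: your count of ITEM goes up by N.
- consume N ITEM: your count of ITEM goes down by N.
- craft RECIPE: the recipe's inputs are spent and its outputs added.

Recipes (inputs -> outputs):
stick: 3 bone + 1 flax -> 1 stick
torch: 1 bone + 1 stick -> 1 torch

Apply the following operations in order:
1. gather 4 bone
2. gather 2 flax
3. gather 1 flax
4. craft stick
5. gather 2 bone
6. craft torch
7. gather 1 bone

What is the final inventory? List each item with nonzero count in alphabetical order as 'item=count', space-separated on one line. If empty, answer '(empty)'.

After 1 (gather 4 bone): bone=4
After 2 (gather 2 flax): bone=4 flax=2
After 3 (gather 1 flax): bone=4 flax=3
After 4 (craft stick): bone=1 flax=2 stick=1
After 5 (gather 2 bone): bone=3 flax=2 stick=1
After 6 (craft torch): bone=2 flax=2 torch=1
After 7 (gather 1 bone): bone=3 flax=2 torch=1

Answer: bone=3 flax=2 torch=1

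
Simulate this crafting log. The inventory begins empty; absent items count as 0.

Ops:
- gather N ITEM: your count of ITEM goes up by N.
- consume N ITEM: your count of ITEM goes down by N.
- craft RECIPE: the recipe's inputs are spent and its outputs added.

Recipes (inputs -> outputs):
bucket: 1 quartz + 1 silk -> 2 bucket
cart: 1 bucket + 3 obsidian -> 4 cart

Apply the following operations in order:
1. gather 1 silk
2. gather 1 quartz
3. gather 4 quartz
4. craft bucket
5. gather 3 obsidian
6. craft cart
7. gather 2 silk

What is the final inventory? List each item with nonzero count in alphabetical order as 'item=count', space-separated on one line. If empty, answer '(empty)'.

After 1 (gather 1 silk): silk=1
After 2 (gather 1 quartz): quartz=1 silk=1
After 3 (gather 4 quartz): quartz=5 silk=1
After 4 (craft bucket): bucket=2 quartz=4
After 5 (gather 3 obsidian): bucket=2 obsidian=3 quartz=4
After 6 (craft cart): bucket=1 cart=4 quartz=4
After 7 (gather 2 silk): bucket=1 cart=4 quartz=4 silk=2

Answer: bucket=1 cart=4 quartz=4 silk=2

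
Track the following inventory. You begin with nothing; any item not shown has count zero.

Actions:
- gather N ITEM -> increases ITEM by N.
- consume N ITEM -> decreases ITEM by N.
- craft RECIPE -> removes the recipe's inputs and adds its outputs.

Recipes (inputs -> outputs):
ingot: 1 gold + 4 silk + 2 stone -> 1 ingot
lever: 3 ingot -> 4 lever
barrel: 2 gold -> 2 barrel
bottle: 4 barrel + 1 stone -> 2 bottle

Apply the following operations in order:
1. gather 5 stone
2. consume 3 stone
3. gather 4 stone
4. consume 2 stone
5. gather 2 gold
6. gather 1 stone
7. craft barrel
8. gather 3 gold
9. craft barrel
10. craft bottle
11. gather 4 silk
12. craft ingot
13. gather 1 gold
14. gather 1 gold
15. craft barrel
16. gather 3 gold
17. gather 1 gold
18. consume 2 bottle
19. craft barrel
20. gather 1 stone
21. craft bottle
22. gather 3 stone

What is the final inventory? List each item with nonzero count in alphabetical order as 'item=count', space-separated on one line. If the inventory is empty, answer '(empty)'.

Answer: bottle=2 gold=2 ingot=1 stone=5

Derivation:
After 1 (gather 5 stone): stone=5
After 2 (consume 3 stone): stone=2
After 3 (gather 4 stone): stone=6
After 4 (consume 2 stone): stone=4
After 5 (gather 2 gold): gold=2 stone=4
After 6 (gather 1 stone): gold=2 stone=5
After 7 (craft barrel): barrel=2 stone=5
After 8 (gather 3 gold): barrel=2 gold=3 stone=5
After 9 (craft barrel): barrel=4 gold=1 stone=5
After 10 (craft bottle): bottle=2 gold=1 stone=4
After 11 (gather 4 silk): bottle=2 gold=1 silk=4 stone=4
After 12 (craft ingot): bottle=2 ingot=1 stone=2
After 13 (gather 1 gold): bottle=2 gold=1 ingot=1 stone=2
After 14 (gather 1 gold): bottle=2 gold=2 ingot=1 stone=2
After 15 (craft barrel): barrel=2 bottle=2 ingot=1 stone=2
After 16 (gather 3 gold): barrel=2 bottle=2 gold=3 ingot=1 stone=2
After 17 (gather 1 gold): barrel=2 bottle=2 gold=4 ingot=1 stone=2
After 18 (consume 2 bottle): barrel=2 gold=4 ingot=1 stone=2
After 19 (craft barrel): barrel=4 gold=2 ingot=1 stone=2
After 20 (gather 1 stone): barrel=4 gold=2 ingot=1 stone=3
After 21 (craft bottle): bottle=2 gold=2 ingot=1 stone=2
After 22 (gather 3 stone): bottle=2 gold=2 ingot=1 stone=5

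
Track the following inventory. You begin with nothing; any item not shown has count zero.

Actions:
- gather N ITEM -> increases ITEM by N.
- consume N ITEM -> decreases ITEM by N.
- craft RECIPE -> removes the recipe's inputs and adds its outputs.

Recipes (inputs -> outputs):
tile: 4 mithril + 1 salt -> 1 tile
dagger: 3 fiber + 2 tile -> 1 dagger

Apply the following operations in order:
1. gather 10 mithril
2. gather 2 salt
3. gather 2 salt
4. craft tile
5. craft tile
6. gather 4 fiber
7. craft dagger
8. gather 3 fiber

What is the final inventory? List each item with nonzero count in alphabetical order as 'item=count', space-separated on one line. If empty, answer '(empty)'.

After 1 (gather 10 mithril): mithril=10
After 2 (gather 2 salt): mithril=10 salt=2
After 3 (gather 2 salt): mithril=10 salt=4
After 4 (craft tile): mithril=6 salt=3 tile=1
After 5 (craft tile): mithril=2 salt=2 tile=2
After 6 (gather 4 fiber): fiber=4 mithril=2 salt=2 tile=2
After 7 (craft dagger): dagger=1 fiber=1 mithril=2 salt=2
After 8 (gather 3 fiber): dagger=1 fiber=4 mithril=2 salt=2

Answer: dagger=1 fiber=4 mithril=2 salt=2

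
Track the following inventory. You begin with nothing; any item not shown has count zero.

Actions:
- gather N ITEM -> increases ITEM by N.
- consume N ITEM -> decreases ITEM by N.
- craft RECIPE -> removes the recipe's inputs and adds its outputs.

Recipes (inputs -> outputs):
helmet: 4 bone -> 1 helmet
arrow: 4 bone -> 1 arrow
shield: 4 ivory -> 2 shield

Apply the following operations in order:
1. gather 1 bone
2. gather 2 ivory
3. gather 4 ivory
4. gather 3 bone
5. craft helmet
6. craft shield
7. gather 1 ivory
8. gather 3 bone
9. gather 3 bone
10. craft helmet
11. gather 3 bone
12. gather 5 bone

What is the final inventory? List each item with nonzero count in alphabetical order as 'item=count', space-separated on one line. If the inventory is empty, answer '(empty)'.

After 1 (gather 1 bone): bone=1
After 2 (gather 2 ivory): bone=1 ivory=2
After 3 (gather 4 ivory): bone=1 ivory=6
After 4 (gather 3 bone): bone=4 ivory=6
After 5 (craft helmet): helmet=1 ivory=6
After 6 (craft shield): helmet=1 ivory=2 shield=2
After 7 (gather 1 ivory): helmet=1 ivory=3 shield=2
After 8 (gather 3 bone): bone=3 helmet=1 ivory=3 shield=2
After 9 (gather 3 bone): bone=6 helmet=1 ivory=3 shield=2
After 10 (craft helmet): bone=2 helmet=2 ivory=3 shield=2
After 11 (gather 3 bone): bone=5 helmet=2 ivory=3 shield=2
After 12 (gather 5 bone): bone=10 helmet=2 ivory=3 shield=2

Answer: bone=10 helmet=2 ivory=3 shield=2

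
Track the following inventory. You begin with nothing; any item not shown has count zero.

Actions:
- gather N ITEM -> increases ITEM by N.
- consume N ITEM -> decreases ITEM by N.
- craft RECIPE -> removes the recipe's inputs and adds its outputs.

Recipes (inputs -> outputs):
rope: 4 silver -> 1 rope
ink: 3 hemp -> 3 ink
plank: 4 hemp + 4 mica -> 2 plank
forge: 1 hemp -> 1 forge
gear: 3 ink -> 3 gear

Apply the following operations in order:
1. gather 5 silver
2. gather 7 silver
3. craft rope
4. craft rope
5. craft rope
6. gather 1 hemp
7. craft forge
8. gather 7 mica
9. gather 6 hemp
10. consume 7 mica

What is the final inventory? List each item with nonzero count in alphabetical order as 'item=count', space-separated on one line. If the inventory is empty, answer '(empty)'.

Answer: forge=1 hemp=6 rope=3

Derivation:
After 1 (gather 5 silver): silver=5
After 2 (gather 7 silver): silver=12
After 3 (craft rope): rope=1 silver=8
After 4 (craft rope): rope=2 silver=4
After 5 (craft rope): rope=3
After 6 (gather 1 hemp): hemp=1 rope=3
After 7 (craft forge): forge=1 rope=3
After 8 (gather 7 mica): forge=1 mica=7 rope=3
After 9 (gather 6 hemp): forge=1 hemp=6 mica=7 rope=3
After 10 (consume 7 mica): forge=1 hemp=6 rope=3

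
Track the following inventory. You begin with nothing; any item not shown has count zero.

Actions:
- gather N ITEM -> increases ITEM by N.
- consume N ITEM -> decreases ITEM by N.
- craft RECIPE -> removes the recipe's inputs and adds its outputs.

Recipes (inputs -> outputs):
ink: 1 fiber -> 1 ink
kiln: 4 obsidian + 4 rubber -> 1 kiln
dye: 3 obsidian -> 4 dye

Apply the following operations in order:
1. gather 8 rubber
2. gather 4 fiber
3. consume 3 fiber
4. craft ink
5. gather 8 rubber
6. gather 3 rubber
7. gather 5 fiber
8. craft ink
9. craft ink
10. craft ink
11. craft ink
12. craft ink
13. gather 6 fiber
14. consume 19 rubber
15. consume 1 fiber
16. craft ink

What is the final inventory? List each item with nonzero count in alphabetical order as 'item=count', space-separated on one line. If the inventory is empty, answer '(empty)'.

Answer: fiber=4 ink=7

Derivation:
After 1 (gather 8 rubber): rubber=8
After 2 (gather 4 fiber): fiber=4 rubber=8
After 3 (consume 3 fiber): fiber=1 rubber=8
After 4 (craft ink): ink=1 rubber=8
After 5 (gather 8 rubber): ink=1 rubber=16
After 6 (gather 3 rubber): ink=1 rubber=19
After 7 (gather 5 fiber): fiber=5 ink=1 rubber=19
After 8 (craft ink): fiber=4 ink=2 rubber=19
After 9 (craft ink): fiber=3 ink=3 rubber=19
After 10 (craft ink): fiber=2 ink=4 rubber=19
After 11 (craft ink): fiber=1 ink=5 rubber=19
After 12 (craft ink): ink=6 rubber=19
After 13 (gather 6 fiber): fiber=6 ink=6 rubber=19
After 14 (consume 19 rubber): fiber=6 ink=6
After 15 (consume 1 fiber): fiber=5 ink=6
After 16 (craft ink): fiber=4 ink=7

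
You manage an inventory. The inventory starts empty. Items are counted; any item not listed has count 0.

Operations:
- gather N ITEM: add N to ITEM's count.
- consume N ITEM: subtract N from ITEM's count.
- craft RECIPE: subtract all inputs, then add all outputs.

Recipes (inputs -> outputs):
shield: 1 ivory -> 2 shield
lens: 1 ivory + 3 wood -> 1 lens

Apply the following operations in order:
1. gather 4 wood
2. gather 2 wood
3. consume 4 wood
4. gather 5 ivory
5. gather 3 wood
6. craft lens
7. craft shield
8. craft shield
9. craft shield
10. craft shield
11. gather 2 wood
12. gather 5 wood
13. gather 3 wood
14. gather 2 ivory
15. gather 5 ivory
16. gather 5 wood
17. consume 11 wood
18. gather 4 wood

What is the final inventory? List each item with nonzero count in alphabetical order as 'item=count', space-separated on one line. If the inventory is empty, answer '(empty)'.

Answer: ivory=7 lens=1 shield=8 wood=10

Derivation:
After 1 (gather 4 wood): wood=4
After 2 (gather 2 wood): wood=6
After 3 (consume 4 wood): wood=2
After 4 (gather 5 ivory): ivory=5 wood=2
After 5 (gather 3 wood): ivory=5 wood=5
After 6 (craft lens): ivory=4 lens=1 wood=2
After 7 (craft shield): ivory=3 lens=1 shield=2 wood=2
After 8 (craft shield): ivory=2 lens=1 shield=4 wood=2
After 9 (craft shield): ivory=1 lens=1 shield=6 wood=2
After 10 (craft shield): lens=1 shield=8 wood=2
After 11 (gather 2 wood): lens=1 shield=8 wood=4
After 12 (gather 5 wood): lens=1 shield=8 wood=9
After 13 (gather 3 wood): lens=1 shield=8 wood=12
After 14 (gather 2 ivory): ivory=2 lens=1 shield=8 wood=12
After 15 (gather 5 ivory): ivory=7 lens=1 shield=8 wood=12
After 16 (gather 5 wood): ivory=7 lens=1 shield=8 wood=17
After 17 (consume 11 wood): ivory=7 lens=1 shield=8 wood=6
After 18 (gather 4 wood): ivory=7 lens=1 shield=8 wood=10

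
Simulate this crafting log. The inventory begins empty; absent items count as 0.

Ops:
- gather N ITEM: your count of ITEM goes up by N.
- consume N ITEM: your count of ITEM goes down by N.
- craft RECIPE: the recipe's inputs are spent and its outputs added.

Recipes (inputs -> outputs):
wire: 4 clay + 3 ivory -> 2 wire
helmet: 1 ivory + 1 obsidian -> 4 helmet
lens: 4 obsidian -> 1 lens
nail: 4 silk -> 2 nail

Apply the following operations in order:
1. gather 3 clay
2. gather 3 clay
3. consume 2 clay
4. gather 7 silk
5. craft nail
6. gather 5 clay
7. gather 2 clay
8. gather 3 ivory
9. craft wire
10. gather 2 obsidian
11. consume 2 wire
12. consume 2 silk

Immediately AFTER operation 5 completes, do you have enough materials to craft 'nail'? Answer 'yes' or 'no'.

After 1 (gather 3 clay): clay=3
After 2 (gather 3 clay): clay=6
After 3 (consume 2 clay): clay=4
After 4 (gather 7 silk): clay=4 silk=7
After 5 (craft nail): clay=4 nail=2 silk=3

Answer: no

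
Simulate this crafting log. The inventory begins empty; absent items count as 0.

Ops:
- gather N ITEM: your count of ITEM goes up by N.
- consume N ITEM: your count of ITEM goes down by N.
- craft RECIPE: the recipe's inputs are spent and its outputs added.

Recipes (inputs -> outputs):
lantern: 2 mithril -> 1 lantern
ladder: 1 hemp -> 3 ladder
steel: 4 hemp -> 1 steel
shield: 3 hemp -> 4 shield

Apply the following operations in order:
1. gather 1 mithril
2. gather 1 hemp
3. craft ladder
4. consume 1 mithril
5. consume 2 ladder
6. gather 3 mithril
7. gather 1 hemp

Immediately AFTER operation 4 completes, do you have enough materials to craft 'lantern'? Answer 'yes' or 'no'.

After 1 (gather 1 mithril): mithril=1
After 2 (gather 1 hemp): hemp=1 mithril=1
After 3 (craft ladder): ladder=3 mithril=1
After 4 (consume 1 mithril): ladder=3

Answer: no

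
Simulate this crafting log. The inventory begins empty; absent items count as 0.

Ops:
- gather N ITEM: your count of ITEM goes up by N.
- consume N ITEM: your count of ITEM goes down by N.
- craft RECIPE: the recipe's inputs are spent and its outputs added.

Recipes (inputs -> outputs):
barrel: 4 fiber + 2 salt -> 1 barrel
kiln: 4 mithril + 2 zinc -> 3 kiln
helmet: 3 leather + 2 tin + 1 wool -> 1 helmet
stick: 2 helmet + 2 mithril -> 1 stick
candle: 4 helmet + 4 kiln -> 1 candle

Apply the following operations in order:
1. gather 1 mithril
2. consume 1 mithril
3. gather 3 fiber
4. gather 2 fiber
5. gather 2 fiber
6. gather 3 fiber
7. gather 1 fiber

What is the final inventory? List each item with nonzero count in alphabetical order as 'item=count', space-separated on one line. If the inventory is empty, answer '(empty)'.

Answer: fiber=11

Derivation:
After 1 (gather 1 mithril): mithril=1
After 2 (consume 1 mithril): (empty)
After 3 (gather 3 fiber): fiber=3
After 4 (gather 2 fiber): fiber=5
After 5 (gather 2 fiber): fiber=7
After 6 (gather 3 fiber): fiber=10
After 7 (gather 1 fiber): fiber=11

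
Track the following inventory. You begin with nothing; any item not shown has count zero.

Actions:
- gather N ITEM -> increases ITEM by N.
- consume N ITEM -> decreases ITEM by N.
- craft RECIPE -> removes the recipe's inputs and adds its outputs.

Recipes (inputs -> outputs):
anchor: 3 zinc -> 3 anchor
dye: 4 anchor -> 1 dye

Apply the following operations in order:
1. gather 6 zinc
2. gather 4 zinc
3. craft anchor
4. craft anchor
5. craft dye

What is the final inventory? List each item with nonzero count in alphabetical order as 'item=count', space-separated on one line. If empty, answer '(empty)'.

After 1 (gather 6 zinc): zinc=6
After 2 (gather 4 zinc): zinc=10
After 3 (craft anchor): anchor=3 zinc=7
After 4 (craft anchor): anchor=6 zinc=4
After 5 (craft dye): anchor=2 dye=1 zinc=4

Answer: anchor=2 dye=1 zinc=4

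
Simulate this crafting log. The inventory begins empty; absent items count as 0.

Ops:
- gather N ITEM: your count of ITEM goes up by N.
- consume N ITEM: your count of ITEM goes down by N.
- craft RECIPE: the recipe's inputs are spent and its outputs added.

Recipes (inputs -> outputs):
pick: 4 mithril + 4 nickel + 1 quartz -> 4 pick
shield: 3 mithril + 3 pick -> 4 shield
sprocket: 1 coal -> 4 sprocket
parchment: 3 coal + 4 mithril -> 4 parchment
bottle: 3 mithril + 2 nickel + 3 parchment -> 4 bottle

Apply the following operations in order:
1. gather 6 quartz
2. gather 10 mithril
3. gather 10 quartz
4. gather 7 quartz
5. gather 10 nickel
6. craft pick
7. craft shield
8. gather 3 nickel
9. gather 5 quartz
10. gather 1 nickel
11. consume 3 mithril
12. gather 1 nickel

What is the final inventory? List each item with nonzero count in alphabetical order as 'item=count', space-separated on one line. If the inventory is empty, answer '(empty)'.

Answer: nickel=11 pick=1 quartz=27 shield=4

Derivation:
After 1 (gather 6 quartz): quartz=6
After 2 (gather 10 mithril): mithril=10 quartz=6
After 3 (gather 10 quartz): mithril=10 quartz=16
After 4 (gather 7 quartz): mithril=10 quartz=23
After 5 (gather 10 nickel): mithril=10 nickel=10 quartz=23
After 6 (craft pick): mithril=6 nickel=6 pick=4 quartz=22
After 7 (craft shield): mithril=3 nickel=6 pick=1 quartz=22 shield=4
After 8 (gather 3 nickel): mithril=3 nickel=9 pick=1 quartz=22 shield=4
After 9 (gather 5 quartz): mithril=3 nickel=9 pick=1 quartz=27 shield=4
After 10 (gather 1 nickel): mithril=3 nickel=10 pick=1 quartz=27 shield=4
After 11 (consume 3 mithril): nickel=10 pick=1 quartz=27 shield=4
After 12 (gather 1 nickel): nickel=11 pick=1 quartz=27 shield=4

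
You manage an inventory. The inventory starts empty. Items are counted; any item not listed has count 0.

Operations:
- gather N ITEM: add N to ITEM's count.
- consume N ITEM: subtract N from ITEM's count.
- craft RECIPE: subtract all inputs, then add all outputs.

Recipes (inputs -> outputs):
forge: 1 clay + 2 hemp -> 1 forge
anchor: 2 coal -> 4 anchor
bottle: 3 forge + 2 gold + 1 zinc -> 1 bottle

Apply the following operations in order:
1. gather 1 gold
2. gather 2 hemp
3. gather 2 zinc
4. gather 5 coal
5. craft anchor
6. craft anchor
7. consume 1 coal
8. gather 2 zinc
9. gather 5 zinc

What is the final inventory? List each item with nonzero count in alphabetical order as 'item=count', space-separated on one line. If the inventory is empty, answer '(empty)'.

After 1 (gather 1 gold): gold=1
After 2 (gather 2 hemp): gold=1 hemp=2
After 3 (gather 2 zinc): gold=1 hemp=2 zinc=2
After 4 (gather 5 coal): coal=5 gold=1 hemp=2 zinc=2
After 5 (craft anchor): anchor=4 coal=3 gold=1 hemp=2 zinc=2
After 6 (craft anchor): anchor=8 coal=1 gold=1 hemp=2 zinc=2
After 7 (consume 1 coal): anchor=8 gold=1 hemp=2 zinc=2
After 8 (gather 2 zinc): anchor=8 gold=1 hemp=2 zinc=4
After 9 (gather 5 zinc): anchor=8 gold=1 hemp=2 zinc=9

Answer: anchor=8 gold=1 hemp=2 zinc=9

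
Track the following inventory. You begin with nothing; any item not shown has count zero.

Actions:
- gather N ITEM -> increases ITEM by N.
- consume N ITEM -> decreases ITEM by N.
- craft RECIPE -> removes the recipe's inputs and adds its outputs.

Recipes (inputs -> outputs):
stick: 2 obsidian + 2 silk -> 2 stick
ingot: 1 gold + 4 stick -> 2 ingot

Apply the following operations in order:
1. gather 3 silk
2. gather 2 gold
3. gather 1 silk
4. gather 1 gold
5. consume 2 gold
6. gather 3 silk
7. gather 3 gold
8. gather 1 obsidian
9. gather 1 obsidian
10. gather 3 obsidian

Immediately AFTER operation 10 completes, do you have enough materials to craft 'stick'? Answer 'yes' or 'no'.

After 1 (gather 3 silk): silk=3
After 2 (gather 2 gold): gold=2 silk=3
After 3 (gather 1 silk): gold=2 silk=4
After 4 (gather 1 gold): gold=3 silk=4
After 5 (consume 2 gold): gold=1 silk=4
After 6 (gather 3 silk): gold=1 silk=7
After 7 (gather 3 gold): gold=4 silk=7
After 8 (gather 1 obsidian): gold=4 obsidian=1 silk=7
After 9 (gather 1 obsidian): gold=4 obsidian=2 silk=7
After 10 (gather 3 obsidian): gold=4 obsidian=5 silk=7

Answer: yes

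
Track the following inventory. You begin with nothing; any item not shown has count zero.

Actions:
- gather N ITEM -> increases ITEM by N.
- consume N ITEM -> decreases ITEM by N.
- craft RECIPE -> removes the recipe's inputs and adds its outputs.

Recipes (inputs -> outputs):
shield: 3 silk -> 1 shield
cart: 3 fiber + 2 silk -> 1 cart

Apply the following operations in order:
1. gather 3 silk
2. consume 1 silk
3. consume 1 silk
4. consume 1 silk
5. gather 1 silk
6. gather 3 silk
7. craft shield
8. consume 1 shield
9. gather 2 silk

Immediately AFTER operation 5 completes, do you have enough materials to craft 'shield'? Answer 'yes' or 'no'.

After 1 (gather 3 silk): silk=3
After 2 (consume 1 silk): silk=2
After 3 (consume 1 silk): silk=1
After 4 (consume 1 silk): (empty)
After 5 (gather 1 silk): silk=1

Answer: no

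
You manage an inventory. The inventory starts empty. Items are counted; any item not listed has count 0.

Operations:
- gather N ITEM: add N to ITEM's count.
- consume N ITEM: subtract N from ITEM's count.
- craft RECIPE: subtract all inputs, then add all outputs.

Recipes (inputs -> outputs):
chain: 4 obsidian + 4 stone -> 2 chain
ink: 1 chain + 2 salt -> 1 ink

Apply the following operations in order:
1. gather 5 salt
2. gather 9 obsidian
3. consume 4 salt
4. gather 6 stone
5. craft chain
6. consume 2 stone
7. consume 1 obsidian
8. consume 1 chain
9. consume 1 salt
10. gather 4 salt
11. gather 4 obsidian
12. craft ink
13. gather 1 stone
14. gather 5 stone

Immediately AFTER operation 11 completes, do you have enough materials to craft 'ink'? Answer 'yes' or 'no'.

Answer: yes

Derivation:
After 1 (gather 5 salt): salt=5
After 2 (gather 9 obsidian): obsidian=9 salt=5
After 3 (consume 4 salt): obsidian=9 salt=1
After 4 (gather 6 stone): obsidian=9 salt=1 stone=6
After 5 (craft chain): chain=2 obsidian=5 salt=1 stone=2
After 6 (consume 2 stone): chain=2 obsidian=5 salt=1
After 7 (consume 1 obsidian): chain=2 obsidian=4 salt=1
After 8 (consume 1 chain): chain=1 obsidian=4 salt=1
After 9 (consume 1 salt): chain=1 obsidian=4
After 10 (gather 4 salt): chain=1 obsidian=4 salt=4
After 11 (gather 4 obsidian): chain=1 obsidian=8 salt=4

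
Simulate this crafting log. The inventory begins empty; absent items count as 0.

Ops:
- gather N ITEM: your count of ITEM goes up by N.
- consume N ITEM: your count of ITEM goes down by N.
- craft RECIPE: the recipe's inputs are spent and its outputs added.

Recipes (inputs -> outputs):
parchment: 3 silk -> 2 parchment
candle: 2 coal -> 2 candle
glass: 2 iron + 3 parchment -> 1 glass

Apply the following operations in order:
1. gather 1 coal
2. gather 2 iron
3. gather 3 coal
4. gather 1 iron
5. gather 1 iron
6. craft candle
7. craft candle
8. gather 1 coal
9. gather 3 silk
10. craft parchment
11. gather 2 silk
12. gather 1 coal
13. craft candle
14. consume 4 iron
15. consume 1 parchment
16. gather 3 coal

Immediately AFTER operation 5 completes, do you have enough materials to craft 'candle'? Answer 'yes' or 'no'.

After 1 (gather 1 coal): coal=1
After 2 (gather 2 iron): coal=1 iron=2
After 3 (gather 3 coal): coal=4 iron=2
After 4 (gather 1 iron): coal=4 iron=3
After 5 (gather 1 iron): coal=4 iron=4

Answer: yes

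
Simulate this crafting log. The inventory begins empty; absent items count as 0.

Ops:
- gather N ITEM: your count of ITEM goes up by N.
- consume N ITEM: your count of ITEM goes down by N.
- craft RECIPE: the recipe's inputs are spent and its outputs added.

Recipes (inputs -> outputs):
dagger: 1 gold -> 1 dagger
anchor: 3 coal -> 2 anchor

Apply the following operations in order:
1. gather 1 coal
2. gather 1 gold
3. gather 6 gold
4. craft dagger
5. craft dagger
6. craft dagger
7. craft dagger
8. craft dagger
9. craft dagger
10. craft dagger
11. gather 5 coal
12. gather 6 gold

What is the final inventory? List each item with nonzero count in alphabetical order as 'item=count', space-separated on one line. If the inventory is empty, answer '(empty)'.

After 1 (gather 1 coal): coal=1
After 2 (gather 1 gold): coal=1 gold=1
After 3 (gather 6 gold): coal=1 gold=7
After 4 (craft dagger): coal=1 dagger=1 gold=6
After 5 (craft dagger): coal=1 dagger=2 gold=5
After 6 (craft dagger): coal=1 dagger=3 gold=4
After 7 (craft dagger): coal=1 dagger=4 gold=3
After 8 (craft dagger): coal=1 dagger=5 gold=2
After 9 (craft dagger): coal=1 dagger=6 gold=1
After 10 (craft dagger): coal=1 dagger=7
After 11 (gather 5 coal): coal=6 dagger=7
After 12 (gather 6 gold): coal=6 dagger=7 gold=6

Answer: coal=6 dagger=7 gold=6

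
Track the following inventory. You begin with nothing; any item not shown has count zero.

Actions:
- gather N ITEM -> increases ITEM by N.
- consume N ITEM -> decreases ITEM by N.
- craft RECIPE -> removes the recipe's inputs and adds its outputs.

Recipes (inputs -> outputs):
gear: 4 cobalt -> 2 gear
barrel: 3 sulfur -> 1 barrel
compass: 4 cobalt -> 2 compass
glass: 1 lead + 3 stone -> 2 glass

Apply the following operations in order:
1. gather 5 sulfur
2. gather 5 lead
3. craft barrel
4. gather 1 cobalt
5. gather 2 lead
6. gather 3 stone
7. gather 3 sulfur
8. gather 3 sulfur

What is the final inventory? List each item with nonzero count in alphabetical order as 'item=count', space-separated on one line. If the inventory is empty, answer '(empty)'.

Answer: barrel=1 cobalt=1 lead=7 stone=3 sulfur=8

Derivation:
After 1 (gather 5 sulfur): sulfur=5
After 2 (gather 5 lead): lead=5 sulfur=5
After 3 (craft barrel): barrel=1 lead=5 sulfur=2
After 4 (gather 1 cobalt): barrel=1 cobalt=1 lead=5 sulfur=2
After 5 (gather 2 lead): barrel=1 cobalt=1 lead=7 sulfur=2
After 6 (gather 3 stone): barrel=1 cobalt=1 lead=7 stone=3 sulfur=2
After 7 (gather 3 sulfur): barrel=1 cobalt=1 lead=7 stone=3 sulfur=5
After 8 (gather 3 sulfur): barrel=1 cobalt=1 lead=7 stone=3 sulfur=8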